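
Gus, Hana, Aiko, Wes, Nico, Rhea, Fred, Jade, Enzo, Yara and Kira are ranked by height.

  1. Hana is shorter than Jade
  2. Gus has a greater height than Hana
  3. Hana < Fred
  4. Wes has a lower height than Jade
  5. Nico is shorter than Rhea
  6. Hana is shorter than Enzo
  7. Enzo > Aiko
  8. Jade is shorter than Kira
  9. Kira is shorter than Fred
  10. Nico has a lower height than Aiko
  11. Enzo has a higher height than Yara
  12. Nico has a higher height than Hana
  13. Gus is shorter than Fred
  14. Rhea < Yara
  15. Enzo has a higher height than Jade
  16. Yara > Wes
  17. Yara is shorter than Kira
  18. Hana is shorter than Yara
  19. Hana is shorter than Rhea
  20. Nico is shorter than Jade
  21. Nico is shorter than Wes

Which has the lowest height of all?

Chaining upward from Hana: directly above it, Nico, Rhea, Jade, Gus, Yara, Enzo, Fred; then Wes, Aiko, Kira.
That covers every other element, and nothing is given below Hana, so Hana is the lowest height.

Hana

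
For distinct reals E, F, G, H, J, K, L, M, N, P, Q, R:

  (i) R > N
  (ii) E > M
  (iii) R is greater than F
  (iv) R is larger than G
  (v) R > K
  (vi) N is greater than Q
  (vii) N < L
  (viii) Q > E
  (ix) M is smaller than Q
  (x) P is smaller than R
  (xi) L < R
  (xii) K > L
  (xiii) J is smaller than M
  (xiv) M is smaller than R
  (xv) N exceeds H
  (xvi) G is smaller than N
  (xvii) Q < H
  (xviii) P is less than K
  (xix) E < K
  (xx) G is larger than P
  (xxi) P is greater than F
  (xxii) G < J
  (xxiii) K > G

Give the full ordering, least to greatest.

Each adjacent pair is fixed by a given relation: F < P; P < G; G < J; J < M; M < E; E < Q; Q < H; H < N; N < L; L < K; K < R. Chaining them end to end gives the full order.

F < P < G < J < M < E < Q < H < N < L < K < R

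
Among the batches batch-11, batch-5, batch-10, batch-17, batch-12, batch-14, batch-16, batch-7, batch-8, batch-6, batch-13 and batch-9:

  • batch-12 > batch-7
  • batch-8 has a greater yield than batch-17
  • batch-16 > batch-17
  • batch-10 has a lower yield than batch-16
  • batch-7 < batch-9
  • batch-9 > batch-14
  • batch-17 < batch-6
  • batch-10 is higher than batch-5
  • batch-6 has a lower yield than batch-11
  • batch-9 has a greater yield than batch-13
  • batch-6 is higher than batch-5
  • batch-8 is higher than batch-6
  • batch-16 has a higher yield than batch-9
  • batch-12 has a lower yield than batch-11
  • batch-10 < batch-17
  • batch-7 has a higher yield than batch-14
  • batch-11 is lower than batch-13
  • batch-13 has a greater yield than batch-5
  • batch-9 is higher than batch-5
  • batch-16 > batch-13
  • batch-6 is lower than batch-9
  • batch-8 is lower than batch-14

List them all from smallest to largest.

The consecutive links are each given: batch-5 < batch-10; batch-10 < batch-17; batch-17 < batch-6; batch-6 < batch-8; batch-8 < batch-14; batch-14 < batch-7; batch-7 < batch-12; batch-12 < batch-11; batch-11 < batch-13; batch-13 < batch-9; batch-9 < batch-16.

batch-5 < batch-10 < batch-17 < batch-6 < batch-8 < batch-14 < batch-7 < batch-12 < batch-11 < batch-13 < batch-9 < batch-16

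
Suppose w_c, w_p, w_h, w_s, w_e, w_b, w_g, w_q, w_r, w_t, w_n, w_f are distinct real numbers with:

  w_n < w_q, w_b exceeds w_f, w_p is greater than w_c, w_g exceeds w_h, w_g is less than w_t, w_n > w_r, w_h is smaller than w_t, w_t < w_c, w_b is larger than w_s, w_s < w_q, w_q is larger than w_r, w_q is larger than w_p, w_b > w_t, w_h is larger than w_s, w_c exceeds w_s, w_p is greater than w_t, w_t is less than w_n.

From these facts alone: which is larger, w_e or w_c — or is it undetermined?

undetermined

Following every chain through w_e: nothing is chained to w_e.
w_c is not reached, and no chain runs the other way from w_c to w_e.
So the given relations leave the order of w_e and w_c undetermined.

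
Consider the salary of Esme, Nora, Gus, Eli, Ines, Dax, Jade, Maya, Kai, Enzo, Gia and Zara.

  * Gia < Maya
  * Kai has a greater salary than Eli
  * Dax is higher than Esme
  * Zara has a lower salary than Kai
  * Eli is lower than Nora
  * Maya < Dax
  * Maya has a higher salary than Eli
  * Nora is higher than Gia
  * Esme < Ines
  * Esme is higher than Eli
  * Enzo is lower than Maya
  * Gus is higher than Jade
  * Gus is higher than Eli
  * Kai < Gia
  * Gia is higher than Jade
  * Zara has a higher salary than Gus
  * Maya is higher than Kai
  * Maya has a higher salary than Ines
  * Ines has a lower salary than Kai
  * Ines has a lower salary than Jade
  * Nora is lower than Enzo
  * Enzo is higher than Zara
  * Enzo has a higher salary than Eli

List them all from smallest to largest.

Eli < Esme < Ines < Jade < Gus < Zara < Kai < Gia < Nora < Enzo < Maya < Dax

Each adjacent pair is fixed by a given relation: Eli < Esme; Esme < Ines; Ines < Jade; Jade < Gus; Gus < Zara; Zara < Kai; Kai < Gia; Gia < Nora; Nora < Enzo; Enzo < Maya; Maya < Dax. Chaining them end to end gives the full order.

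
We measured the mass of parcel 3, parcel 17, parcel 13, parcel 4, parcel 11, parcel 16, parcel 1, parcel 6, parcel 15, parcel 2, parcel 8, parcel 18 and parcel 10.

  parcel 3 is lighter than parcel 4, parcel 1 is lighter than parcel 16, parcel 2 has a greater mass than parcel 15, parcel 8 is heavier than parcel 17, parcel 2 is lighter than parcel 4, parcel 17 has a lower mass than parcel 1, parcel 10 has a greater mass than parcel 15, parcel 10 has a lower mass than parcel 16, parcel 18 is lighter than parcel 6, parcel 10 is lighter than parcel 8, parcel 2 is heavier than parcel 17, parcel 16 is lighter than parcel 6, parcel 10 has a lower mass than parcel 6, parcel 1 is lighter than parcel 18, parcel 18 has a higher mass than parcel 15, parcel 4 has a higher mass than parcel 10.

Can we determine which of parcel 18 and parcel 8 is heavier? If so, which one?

undetermined

Following every chain through parcel 18: above parcel 18 we get parcel 6; below parcel 18 we get parcel 17, parcel 1, parcel 15.
parcel 8 is not reached, and no chain runs the other way from parcel 8 to parcel 18.
So the given relations leave the order of parcel 18 and parcel 8 undetermined.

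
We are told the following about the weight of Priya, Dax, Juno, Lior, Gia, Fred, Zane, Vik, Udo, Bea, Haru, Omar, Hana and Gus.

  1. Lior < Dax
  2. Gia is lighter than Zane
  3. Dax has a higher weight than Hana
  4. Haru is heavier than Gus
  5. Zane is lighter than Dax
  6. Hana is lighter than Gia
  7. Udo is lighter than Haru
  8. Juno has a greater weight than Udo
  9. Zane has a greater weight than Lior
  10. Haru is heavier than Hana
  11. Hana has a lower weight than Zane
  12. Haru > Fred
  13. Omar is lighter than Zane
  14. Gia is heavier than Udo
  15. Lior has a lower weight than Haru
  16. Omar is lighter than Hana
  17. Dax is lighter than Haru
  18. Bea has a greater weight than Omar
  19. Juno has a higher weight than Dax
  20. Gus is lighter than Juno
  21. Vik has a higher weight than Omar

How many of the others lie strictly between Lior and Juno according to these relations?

Chaining upward from Lior reaches: Zane, Dax, Haru.
Chaining downward from Juno reaches: Omar, Udo, Gus, Hana, Gia, Zane, Dax.
Strictly between Lior and Juno are those in both lists: Zane, Dax — 2 elements.

2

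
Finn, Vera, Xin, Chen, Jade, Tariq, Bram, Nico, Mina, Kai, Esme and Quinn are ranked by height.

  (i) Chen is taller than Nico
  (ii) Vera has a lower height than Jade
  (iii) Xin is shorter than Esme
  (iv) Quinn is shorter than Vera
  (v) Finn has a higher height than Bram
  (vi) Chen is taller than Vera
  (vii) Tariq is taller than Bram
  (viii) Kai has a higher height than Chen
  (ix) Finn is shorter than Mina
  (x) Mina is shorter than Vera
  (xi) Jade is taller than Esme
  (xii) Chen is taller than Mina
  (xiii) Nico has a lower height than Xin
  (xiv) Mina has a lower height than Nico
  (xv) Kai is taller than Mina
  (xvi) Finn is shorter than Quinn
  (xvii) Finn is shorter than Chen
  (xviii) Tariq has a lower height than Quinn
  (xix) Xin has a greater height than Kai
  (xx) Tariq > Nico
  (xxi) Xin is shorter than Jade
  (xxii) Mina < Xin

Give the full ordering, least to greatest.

Bram < Finn < Mina < Nico < Tariq < Quinn < Vera < Chen < Kai < Xin < Esme < Jade

The consecutive links are each given: Bram < Finn; Finn < Mina; Mina < Nico; Nico < Tariq; Tariq < Quinn; Quinn < Vera; Vera < Chen; Chen < Kai; Kai < Xin; Xin < Esme; Esme < Jade.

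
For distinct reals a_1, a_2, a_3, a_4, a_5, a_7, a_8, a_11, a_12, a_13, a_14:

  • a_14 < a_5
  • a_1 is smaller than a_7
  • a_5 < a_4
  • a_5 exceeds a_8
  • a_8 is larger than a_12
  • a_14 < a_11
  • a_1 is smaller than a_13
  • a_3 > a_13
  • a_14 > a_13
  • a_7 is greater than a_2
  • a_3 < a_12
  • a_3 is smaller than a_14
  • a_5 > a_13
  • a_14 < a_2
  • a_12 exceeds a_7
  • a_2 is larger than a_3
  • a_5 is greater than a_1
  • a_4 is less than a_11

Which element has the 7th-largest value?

Chaining the given pairs: a_1 < a_13 < a_3 < a_14 < a_2 < a_7 < a_12 < a_8 < a_5 < a_4 < a_11.
Counting 7 from the largest end gives a_2.

a_2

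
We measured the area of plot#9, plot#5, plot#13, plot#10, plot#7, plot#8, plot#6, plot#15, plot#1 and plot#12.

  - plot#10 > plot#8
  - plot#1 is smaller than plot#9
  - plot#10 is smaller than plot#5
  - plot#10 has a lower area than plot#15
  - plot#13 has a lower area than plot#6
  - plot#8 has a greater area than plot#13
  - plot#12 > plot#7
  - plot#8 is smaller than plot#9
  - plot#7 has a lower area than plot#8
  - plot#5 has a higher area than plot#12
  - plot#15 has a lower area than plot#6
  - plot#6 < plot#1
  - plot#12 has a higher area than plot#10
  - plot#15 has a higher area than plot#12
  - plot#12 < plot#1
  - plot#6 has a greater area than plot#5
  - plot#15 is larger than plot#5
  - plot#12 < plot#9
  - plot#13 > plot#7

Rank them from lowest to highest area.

plot#7 < plot#13 < plot#8 < plot#10 < plot#12 < plot#5 < plot#15 < plot#6 < plot#1 < plot#9

The consecutive links are each given: plot#7 < plot#13; plot#13 < plot#8; plot#8 < plot#10; plot#10 < plot#12; plot#12 < plot#5; plot#5 < plot#15; plot#15 < plot#6; plot#6 < plot#1; plot#1 < plot#9.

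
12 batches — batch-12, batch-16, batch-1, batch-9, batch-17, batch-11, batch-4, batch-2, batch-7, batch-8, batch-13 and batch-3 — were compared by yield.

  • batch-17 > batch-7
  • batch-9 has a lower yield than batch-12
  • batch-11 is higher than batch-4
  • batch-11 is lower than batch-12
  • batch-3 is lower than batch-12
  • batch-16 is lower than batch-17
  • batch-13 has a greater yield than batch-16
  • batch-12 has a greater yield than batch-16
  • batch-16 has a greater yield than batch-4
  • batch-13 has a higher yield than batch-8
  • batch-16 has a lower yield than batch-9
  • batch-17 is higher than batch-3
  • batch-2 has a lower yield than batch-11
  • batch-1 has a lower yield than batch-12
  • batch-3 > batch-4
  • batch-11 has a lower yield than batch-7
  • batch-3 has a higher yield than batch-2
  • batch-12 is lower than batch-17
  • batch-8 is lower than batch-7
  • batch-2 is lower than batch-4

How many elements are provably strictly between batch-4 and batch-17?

6

The relations place batch-4 below batch-17. An element lies strictly between them when it is forced above batch-4 and also forced below batch-17.
Above batch-4: {batch-11, batch-7, batch-16, batch-3, batch-9, batch-12, batch-13}. Below batch-17: {batch-1, batch-8, batch-2, batch-11, batch-7, batch-16, batch-3, batch-9, batch-12}.
Intersection: {batch-11, batch-7, batch-16, batch-3, batch-9, batch-12} — 6.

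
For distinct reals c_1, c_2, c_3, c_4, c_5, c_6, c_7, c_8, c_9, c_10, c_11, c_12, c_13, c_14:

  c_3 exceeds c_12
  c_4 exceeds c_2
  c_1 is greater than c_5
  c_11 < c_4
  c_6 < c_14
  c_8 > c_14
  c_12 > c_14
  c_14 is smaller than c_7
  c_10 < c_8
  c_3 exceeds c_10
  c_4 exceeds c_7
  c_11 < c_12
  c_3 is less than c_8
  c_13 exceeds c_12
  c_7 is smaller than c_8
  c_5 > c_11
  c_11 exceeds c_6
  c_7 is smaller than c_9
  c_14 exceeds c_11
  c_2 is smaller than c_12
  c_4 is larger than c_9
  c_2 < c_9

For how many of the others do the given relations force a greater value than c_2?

6

From c_2 the given relations immediately reach c_9, c_4, c_12.
From those, c_3, c_13 — 5 in total.
From those, c_8 — 6 in total.
Nothing else is reachable above c_2; 6 in all.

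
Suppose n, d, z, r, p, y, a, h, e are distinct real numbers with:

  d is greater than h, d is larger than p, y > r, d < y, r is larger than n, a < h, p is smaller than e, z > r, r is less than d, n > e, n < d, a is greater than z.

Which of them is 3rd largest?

h

Piecing the relations together gives one ordering: p < e < n < r < z < a < h < d < y.
Counting 3 from the largest end gives h.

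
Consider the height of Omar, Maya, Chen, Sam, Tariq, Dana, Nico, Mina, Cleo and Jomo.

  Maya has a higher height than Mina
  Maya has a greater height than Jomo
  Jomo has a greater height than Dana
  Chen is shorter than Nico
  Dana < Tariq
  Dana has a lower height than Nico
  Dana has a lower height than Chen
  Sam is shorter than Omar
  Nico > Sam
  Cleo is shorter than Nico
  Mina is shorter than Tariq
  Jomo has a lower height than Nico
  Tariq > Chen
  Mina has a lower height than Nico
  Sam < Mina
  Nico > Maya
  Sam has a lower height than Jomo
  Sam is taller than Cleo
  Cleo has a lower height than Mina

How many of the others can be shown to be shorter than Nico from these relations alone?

7

From Nico the given relations immediately reach Cleo, Dana, Sam, Chen, Mina, Jomo, Maya.
No other element is forced below Nico by the given relations, so the count is 7.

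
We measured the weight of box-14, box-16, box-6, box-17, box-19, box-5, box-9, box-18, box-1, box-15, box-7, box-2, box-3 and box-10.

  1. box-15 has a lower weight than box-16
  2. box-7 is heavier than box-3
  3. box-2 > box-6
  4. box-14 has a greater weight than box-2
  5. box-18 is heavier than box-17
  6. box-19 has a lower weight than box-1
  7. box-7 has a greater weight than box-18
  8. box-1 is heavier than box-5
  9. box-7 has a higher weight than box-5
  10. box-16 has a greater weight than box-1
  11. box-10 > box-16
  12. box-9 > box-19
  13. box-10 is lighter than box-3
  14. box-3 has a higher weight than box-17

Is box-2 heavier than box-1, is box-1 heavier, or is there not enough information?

Following every chain through box-2: above box-2 we get box-14; below box-2 we get box-6.
box-1 is not reached, and no chain runs the other way from box-1 to box-2.
So the given relations leave the order of box-2 and box-1 undetermined.

undetermined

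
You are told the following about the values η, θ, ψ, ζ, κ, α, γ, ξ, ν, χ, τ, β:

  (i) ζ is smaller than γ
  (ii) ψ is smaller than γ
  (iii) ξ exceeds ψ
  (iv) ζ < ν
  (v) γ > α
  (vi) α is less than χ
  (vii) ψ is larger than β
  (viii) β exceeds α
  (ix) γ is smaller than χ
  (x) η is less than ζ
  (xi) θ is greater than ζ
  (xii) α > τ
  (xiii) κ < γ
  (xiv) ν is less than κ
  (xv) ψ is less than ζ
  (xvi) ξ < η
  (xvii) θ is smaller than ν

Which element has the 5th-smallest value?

ξ

Piecing the relations together gives one ordering: τ < α < β < ψ < ξ < η < ζ < θ < ν < κ < γ < χ.
The 5th smallest is ξ.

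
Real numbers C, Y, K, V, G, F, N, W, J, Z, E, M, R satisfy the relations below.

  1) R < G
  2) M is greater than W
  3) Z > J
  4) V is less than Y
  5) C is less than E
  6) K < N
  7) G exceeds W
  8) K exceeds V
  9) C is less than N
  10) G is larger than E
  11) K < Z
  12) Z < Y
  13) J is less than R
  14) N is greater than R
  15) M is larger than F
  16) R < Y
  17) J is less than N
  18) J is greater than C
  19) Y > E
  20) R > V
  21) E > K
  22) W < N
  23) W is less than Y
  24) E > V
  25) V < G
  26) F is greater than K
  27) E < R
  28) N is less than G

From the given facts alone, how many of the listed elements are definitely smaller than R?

The elements the relations force below R are V, K, C, E, J — no chain reaches any other.
That is 5.

5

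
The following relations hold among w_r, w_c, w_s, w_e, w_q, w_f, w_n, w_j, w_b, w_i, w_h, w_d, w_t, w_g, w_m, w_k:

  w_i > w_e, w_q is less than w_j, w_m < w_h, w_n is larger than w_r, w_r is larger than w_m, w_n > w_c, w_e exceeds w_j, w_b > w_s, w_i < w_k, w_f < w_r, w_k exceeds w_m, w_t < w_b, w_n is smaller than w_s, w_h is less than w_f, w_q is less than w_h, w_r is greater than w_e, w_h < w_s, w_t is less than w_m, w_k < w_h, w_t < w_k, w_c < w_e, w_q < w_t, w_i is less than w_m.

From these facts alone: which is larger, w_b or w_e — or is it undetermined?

w_b

Link the given pairs in sequence: w_e < w_i; w_i < w_m; w_m < w_k; w_k < w_h; w_h < w_f; w_f < w_r; w_r < w_n; w_n < w_s; w_s < w_b.
Together: w_e < w_i < w_m < w_k < w_h < w_f < w_r < w_n < w_s < w_b.
So w_b is larger.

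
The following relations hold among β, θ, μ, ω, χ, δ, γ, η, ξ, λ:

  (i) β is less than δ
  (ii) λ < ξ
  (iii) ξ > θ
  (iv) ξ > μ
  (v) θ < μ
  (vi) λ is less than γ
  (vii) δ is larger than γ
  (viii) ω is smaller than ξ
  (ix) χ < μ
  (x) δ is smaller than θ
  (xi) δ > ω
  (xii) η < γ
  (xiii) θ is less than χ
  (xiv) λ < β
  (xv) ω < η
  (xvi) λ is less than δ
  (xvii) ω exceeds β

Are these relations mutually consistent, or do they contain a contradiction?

consistent

The single ordering λ < β < ω < η < γ < δ < θ < χ < μ < ξ satisfies every listed relation, so no contradiction arises.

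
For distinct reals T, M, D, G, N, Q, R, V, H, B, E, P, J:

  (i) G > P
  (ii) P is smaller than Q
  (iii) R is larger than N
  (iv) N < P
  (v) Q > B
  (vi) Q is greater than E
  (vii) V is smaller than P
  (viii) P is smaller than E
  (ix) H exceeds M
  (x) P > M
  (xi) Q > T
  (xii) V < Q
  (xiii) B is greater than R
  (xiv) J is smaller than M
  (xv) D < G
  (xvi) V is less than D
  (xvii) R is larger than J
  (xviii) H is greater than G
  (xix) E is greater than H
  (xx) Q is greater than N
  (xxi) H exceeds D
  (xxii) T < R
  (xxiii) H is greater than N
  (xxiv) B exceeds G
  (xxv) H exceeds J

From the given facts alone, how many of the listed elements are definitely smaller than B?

9

The elements the relations force below B are T, J, M, N, V, D, P, G, R — no chain reaches any other.
That is 9.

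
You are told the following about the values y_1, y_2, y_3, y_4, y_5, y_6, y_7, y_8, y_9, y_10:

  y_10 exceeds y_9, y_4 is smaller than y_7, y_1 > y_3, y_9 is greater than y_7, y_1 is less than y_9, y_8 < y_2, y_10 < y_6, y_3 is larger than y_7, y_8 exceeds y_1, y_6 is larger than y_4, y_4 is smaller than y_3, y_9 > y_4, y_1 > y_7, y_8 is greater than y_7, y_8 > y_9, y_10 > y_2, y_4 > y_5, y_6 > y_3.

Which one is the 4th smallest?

Chaining the given pairs: y_5 < y_4 < y_7 < y_3 < y_1 < y_9 < y_8 < y_2 < y_10 < y_6.
Counting 4 from the smallest end gives y_3.

y_3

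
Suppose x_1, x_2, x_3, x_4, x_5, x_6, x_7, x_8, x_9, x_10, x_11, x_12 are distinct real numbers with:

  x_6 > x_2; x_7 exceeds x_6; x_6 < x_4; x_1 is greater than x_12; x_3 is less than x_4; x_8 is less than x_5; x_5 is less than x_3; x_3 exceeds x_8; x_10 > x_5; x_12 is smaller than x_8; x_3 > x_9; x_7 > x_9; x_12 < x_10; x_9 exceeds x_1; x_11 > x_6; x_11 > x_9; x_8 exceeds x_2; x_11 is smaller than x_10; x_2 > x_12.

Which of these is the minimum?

x_2 is not least since x_12 < x_2; x_6 is not least since x_2 < x_6; x_1 is not least since x_12 < x_1; x_9 is not least since x_1 < x_9; x_8 is not least since x_12 < x_8; x_5 is not least since x_8 < x_5; x_3 is not least since x_8 < x_3; x_4 is not least since x_6 < x_4; x_7 is not least since x_9 < x_7; x_11 is not least since x_6 < x_11; x_10 is not least since x_12 < x_10.
Only x_12 has nothing below it, so x_12 is the minimum.

x_12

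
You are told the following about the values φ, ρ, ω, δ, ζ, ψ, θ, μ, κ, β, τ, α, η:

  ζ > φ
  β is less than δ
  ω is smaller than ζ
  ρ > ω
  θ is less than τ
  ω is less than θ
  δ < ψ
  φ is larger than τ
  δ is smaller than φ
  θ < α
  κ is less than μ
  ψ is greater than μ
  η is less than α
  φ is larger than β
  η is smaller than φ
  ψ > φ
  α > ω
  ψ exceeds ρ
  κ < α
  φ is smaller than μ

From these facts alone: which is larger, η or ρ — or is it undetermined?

Following every chain through η: above η we get φ, α, ζ, μ, ψ.
ρ is not reached, and no chain runs the other way from ρ to η.
So the given relations leave the order of η and ρ undetermined.

undetermined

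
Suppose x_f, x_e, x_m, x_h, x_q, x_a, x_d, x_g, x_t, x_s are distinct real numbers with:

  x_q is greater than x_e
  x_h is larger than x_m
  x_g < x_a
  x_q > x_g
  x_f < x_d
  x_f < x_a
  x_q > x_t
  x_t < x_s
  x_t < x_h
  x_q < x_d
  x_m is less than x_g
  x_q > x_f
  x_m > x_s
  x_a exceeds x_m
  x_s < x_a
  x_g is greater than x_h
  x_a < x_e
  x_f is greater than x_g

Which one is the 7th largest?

Chaining the given pairs: x_t < x_s < x_m < x_h < x_g < x_f < x_a < x_e < x_q < x_d.
Counting 7 from the largest end gives x_h.

x_h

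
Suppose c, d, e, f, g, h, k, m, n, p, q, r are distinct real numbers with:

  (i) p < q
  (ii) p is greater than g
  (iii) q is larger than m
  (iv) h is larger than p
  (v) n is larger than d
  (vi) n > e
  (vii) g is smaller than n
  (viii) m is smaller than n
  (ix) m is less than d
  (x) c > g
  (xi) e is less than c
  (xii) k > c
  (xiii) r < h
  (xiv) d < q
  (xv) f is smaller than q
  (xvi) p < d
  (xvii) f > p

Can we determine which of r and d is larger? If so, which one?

undetermined

Following every chain through d: above d we get q, n; below d we get m, g, p.
r is not reached, and no chain runs the other way from r to d.
So the given relations leave the order of d and r undetermined.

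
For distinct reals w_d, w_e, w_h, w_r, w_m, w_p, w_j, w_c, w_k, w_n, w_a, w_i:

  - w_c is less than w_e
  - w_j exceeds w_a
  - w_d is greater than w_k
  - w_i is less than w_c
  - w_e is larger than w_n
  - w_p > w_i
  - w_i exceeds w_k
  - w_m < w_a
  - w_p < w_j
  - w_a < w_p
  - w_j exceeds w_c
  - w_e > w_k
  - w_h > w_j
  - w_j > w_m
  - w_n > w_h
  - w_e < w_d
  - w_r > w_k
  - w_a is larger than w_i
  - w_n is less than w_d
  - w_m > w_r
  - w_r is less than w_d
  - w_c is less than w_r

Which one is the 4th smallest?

Piecing the relations together gives one ordering: w_k < w_i < w_c < w_r < w_m < w_a < w_p < w_j < w_h < w_n < w_e < w_d.
The 4th smallest is w_r.

w_r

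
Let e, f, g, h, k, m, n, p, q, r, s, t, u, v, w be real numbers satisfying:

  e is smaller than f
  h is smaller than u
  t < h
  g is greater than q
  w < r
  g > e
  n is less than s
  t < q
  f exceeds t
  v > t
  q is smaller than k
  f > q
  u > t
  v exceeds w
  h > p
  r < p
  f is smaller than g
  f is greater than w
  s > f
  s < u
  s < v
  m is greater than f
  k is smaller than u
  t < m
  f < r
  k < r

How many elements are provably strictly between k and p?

Chaining upward from k reaches: r, h, u.
Chaining downward from p reaches: w, t, q, e, f, r.
Strictly between k and p are those in both lists: r — 1 element.

1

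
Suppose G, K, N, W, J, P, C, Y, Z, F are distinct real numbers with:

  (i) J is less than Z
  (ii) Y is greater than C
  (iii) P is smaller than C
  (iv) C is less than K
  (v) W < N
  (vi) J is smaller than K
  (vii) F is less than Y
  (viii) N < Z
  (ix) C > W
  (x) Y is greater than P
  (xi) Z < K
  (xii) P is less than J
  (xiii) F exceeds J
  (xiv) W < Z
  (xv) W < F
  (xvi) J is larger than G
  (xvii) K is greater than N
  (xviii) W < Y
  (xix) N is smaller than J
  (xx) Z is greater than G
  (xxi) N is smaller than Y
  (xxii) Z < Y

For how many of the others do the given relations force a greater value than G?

The elements the relations force above G are J, F, Z, Y, K — no chain reaches any other.
That is 5.

5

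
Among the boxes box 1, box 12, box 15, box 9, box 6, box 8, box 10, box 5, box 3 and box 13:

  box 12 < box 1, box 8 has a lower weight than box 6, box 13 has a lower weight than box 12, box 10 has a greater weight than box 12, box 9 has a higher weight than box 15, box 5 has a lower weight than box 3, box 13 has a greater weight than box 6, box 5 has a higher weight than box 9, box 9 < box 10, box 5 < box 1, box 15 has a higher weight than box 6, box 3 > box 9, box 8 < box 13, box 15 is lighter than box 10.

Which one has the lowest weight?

box 8

box 6 is not least since box 8 < box 6; box 15 is not least since box 6 < box 15; box 9 is not least since box 15 < box 9; box 13 is not least since box 8 < box 13; box 5 is not least since box 9 < box 5; box 12 is not least since box 13 < box 12; box 1 is not least since box 5 < box 1; box 3 is not least since box 9 < box 3; box 10 is not least since box 15 < box 10.
Only box 8 has nothing below it, so box 8 is the lowest weight.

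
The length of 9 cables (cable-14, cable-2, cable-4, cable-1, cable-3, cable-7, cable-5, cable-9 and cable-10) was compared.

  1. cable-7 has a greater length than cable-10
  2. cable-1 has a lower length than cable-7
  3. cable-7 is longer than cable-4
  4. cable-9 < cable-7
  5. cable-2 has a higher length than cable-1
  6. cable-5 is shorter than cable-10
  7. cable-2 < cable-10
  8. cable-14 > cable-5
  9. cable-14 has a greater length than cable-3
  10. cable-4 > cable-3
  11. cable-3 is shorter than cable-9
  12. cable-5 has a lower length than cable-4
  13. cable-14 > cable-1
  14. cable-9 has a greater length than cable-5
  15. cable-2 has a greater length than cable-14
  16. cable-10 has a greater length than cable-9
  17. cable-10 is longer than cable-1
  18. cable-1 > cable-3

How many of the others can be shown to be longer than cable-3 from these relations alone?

7

The elements the relations force above cable-3 are cable-1, cable-4, cable-14, cable-9, cable-2, cable-10, cable-7 — no chain reaches any other.
That is 7.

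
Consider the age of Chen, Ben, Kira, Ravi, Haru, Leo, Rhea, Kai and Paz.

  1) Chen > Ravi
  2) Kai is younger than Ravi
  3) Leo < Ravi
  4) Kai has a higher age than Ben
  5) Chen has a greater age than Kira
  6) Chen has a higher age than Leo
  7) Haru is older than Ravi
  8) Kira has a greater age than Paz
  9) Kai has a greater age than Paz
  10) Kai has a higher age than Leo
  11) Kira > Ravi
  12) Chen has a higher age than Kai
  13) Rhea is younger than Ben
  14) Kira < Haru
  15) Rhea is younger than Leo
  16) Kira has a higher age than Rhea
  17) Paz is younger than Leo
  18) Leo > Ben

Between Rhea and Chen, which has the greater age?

Rhea < Ben < Leo < Ravi < Kira < Chen, by transitivity through Ben, Leo, Ravi, Kira.
So Rhea < Chen; Chen is the older of the two.

Chen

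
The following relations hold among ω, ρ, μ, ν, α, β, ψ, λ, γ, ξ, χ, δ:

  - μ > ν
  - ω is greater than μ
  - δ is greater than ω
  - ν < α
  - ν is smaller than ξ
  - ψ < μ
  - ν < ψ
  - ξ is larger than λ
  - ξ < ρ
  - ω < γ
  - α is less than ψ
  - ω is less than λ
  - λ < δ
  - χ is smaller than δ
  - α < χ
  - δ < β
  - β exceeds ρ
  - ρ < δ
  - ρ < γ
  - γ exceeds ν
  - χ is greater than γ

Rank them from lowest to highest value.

ν < α < ψ < μ < ω < λ < ξ < ρ < γ < χ < δ < β

Each adjacent pair is fixed by a given relation: ν < α; α < ψ; ψ < μ; μ < ω; ω < λ; λ < ξ; ξ < ρ; ρ < γ; γ < χ; χ < δ; δ < β. Chaining them end to end gives the full order.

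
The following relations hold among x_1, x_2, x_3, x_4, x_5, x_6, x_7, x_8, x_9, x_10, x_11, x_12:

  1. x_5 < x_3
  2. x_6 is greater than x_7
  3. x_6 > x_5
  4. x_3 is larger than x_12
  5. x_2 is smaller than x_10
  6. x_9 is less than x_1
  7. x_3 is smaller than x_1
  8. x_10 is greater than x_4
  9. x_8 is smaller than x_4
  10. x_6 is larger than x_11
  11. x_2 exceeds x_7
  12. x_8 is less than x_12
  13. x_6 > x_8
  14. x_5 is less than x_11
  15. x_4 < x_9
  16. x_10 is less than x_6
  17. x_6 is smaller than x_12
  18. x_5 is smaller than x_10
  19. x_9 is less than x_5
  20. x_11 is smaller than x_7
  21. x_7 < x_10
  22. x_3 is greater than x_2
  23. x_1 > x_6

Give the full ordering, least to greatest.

Each adjacent pair is fixed by a given relation: x_8 < x_4; x_4 < x_9; x_9 < x_5; x_5 < x_11; x_11 < x_7; x_7 < x_2; x_2 < x_10; x_10 < x_6; x_6 < x_12; x_12 < x_3; x_3 < x_1. Chaining them end to end gives the full order.

x_8 < x_4 < x_9 < x_5 < x_11 < x_7 < x_2 < x_10 < x_6 < x_12 < x_3 < x_1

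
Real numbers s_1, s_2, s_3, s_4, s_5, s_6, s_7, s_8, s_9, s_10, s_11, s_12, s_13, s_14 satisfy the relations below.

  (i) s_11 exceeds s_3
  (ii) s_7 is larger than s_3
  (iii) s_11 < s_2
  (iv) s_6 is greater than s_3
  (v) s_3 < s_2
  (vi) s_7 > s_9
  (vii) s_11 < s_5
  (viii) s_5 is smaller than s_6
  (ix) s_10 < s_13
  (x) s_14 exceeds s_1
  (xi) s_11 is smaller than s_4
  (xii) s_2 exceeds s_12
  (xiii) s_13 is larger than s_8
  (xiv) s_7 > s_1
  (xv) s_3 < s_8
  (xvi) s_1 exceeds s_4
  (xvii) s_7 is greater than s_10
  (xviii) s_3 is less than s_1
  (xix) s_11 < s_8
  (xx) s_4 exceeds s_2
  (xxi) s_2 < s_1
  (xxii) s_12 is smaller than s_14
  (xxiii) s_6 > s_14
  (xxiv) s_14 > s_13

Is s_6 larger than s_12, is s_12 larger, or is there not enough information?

Link the given pairs in sequence: s_12 < s_2; s_2 < s_4; s_4 < s_1; s_1 < s_14; s_14 < s_6.
Together: s_12 < s_2 < s_4 < s_1 < s_14 < s_6.
So s_6 is larger.

s_6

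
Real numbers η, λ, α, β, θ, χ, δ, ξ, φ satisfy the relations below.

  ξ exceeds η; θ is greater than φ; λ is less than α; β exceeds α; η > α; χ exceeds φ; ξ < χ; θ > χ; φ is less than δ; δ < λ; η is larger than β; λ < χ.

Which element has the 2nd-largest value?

Piecing the relations together gives one ordering: φ < δ < λ < α < β < η < ξ < χ < θ.
The 2nd largest is χ.

χ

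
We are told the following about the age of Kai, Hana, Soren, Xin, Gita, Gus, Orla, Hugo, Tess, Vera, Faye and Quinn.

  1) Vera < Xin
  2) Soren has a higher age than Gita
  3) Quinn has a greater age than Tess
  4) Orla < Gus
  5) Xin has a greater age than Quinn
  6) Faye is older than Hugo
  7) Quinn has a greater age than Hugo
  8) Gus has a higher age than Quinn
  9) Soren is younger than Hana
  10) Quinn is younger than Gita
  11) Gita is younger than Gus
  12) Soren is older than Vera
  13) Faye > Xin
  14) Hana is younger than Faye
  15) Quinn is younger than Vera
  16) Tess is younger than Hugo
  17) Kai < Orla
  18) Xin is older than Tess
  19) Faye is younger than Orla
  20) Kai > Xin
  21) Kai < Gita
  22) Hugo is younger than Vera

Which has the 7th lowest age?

Gita

Chaining the given pairs: Tess < Hugo < Quinn < Vera < Xin < Kai < Gita < Soren < Hana < Faye < Orla < Gus.
The 7th smallest is Gita.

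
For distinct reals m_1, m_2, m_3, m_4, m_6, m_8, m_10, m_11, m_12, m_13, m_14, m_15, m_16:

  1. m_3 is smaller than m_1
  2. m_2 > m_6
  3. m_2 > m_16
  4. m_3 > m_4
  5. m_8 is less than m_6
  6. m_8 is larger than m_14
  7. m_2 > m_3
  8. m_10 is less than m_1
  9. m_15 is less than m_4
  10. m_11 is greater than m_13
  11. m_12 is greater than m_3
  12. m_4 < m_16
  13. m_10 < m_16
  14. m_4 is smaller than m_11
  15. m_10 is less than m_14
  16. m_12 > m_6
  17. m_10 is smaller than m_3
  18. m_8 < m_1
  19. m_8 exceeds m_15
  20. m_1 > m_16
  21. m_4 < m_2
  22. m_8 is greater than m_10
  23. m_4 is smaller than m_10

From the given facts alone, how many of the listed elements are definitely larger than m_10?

From m_10 the given relations immediately reach m_16, m_14, m_8, m_3, m_1.
From those, m_6, m_12, m_2 — 8 in total.
No other element is forced above m_10 by the given relations, so the count is 8.

8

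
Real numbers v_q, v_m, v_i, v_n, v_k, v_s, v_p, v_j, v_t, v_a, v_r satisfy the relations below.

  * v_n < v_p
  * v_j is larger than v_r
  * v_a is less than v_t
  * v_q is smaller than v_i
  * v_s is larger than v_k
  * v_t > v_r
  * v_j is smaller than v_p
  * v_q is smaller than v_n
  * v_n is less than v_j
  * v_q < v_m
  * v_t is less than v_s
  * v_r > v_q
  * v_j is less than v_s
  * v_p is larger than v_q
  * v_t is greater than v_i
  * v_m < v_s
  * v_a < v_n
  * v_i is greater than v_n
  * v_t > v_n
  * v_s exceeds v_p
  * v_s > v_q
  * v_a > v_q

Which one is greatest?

v_q is not greatest since v_q < v_i; v_a is not greatest since v_a < v_n; v_k is not greatest since v_k < v_s; v_n is not greatest since v_n < v_p; v_r is not greatest since v_r < v_j; v_i is not greatest since v_i < v_t; v_j is not greatest since v_j < v_p; v_p is not greatest since v_p < v_s; v_t is not greatest since v_t < v_s; v_m is not greatest since v_m < v_s.
Only v_s has nothing above it, so v_s is the greatest.

v_s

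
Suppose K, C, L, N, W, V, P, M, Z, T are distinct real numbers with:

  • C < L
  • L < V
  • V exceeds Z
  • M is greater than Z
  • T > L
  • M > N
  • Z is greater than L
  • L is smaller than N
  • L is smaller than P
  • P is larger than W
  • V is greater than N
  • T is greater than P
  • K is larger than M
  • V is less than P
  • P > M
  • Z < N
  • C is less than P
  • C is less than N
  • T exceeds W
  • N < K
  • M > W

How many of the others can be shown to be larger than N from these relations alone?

5

From N the given relations immediately reach V, M, K.
From those, P — 4 in total.
From those, T — 5 in total.
Nothing else is reachable above N; 5 in all.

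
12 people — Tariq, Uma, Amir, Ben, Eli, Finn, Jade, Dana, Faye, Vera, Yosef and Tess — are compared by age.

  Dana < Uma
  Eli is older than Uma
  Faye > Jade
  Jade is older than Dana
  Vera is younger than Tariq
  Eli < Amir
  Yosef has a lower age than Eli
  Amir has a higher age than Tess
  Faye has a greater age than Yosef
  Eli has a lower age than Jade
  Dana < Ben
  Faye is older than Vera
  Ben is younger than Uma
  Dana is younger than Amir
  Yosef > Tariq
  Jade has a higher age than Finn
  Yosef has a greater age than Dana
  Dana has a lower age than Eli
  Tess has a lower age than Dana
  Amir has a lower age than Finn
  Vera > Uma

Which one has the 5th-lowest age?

The consecutive relations fix a unique order: Tess < Dana < Ben < Uma < Vera < Tariq < Yosef < Eli < Amir < Finn < Jade < Faye.
The 5th smallest is Vera.

Vera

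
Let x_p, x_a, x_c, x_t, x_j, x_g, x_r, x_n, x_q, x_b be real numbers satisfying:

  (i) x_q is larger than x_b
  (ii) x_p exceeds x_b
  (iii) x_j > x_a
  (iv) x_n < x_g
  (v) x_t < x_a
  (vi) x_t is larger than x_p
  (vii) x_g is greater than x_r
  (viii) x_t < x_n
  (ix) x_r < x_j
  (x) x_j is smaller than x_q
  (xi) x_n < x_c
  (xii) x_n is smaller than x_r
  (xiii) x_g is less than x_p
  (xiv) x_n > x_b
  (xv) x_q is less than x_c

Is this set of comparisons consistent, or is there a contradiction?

Chaining the given relations yields x_n < x_r < x_g < x_p < x_t, so x_n < x_t. But one relation states x_t < x_n. These cannot both hold.

inconsistent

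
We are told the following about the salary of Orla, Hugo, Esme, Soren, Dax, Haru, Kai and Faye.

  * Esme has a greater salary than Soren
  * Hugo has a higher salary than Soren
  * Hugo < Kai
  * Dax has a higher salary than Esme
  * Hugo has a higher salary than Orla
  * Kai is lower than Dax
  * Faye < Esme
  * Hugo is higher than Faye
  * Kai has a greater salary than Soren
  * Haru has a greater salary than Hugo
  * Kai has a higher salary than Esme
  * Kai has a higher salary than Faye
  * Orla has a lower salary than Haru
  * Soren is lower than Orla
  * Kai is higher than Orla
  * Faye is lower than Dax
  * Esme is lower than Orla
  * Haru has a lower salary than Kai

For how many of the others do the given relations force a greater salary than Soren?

6

From Soren the given relations immediately reach Esme, Orla, Hugo, Kai.
From those, Haru, Dax — 6 in total.
No other element is forced above Soren by the given relations, so the count is 6.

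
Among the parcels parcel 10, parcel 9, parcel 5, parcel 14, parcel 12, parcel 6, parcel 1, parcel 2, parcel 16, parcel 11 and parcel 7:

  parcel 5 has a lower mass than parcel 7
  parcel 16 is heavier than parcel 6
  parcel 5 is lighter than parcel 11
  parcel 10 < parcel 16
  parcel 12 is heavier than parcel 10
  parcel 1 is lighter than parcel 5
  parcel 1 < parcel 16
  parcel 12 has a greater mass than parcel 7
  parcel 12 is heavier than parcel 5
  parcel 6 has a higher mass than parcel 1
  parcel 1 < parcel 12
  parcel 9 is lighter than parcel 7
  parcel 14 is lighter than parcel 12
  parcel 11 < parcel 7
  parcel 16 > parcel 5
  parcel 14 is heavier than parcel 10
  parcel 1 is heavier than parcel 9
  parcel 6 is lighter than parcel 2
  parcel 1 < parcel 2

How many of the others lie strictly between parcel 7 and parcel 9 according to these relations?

3

The relations place parcel 9 below parcel 7. An element lies strictly between them when it is forced above parcel 9 and also forced below parcel 7.
Above parcel 9: {parcel 1, parcel 5, parcel 11, parcel 6, parcel 2, parcel 12, parcel 16}. Below parcel 7: {parcel 1, parcel 5, parcel 11}.
Intersection: {parcel 1, parcel 5, parcel 11} — 3.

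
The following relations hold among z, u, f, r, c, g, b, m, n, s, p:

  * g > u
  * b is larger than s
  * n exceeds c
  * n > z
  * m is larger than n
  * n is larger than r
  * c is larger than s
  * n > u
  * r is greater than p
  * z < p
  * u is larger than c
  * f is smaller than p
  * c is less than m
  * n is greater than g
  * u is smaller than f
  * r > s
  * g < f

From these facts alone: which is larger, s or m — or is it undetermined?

m

s < c < u < g < f < p < r < n < m, by transitivity through c, u, g, f, p, r, n.
So m is larger.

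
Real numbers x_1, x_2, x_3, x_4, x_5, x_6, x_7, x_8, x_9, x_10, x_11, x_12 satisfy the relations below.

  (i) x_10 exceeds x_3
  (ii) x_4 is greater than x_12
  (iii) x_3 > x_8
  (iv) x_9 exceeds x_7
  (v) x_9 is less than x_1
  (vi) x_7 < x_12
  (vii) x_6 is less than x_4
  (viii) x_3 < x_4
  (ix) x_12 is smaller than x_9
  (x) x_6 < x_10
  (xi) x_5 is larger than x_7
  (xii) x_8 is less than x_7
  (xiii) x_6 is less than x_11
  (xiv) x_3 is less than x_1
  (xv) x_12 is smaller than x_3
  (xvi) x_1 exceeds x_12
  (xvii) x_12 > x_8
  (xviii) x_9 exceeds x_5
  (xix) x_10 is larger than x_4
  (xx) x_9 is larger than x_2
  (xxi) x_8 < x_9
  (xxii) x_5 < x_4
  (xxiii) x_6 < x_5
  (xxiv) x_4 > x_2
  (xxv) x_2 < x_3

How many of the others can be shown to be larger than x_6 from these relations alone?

6

Directly above x_6: x_11, x_5, x_4, x_10.
One step further: x_9 (5 so far).
One step further: x_1 (6 so far).
Nothing else is reachable above x_6; 6 in all.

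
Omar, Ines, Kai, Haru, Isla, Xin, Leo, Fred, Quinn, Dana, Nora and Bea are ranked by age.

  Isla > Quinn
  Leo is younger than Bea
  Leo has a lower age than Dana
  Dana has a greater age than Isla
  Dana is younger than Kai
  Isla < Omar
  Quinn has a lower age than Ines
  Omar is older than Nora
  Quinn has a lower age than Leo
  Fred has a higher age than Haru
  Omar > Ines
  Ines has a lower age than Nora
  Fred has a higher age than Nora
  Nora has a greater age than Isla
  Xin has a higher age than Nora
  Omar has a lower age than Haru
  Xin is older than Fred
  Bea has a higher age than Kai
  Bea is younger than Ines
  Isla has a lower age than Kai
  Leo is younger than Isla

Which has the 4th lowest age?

Dana

Chaining the given pairs: Quinn < Leo < Isla < Dana < Kai < Bea < Ines < Nora < Omar < Haru < Fred < Xin.
The 4th smallest is Dana.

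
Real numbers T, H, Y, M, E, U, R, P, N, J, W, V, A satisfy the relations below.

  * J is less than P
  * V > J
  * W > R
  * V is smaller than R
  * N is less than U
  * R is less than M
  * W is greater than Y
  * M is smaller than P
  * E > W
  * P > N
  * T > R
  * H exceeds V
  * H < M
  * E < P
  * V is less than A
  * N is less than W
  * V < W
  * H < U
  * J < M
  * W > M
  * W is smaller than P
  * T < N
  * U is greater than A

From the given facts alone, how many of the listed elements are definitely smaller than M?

4

From M the given relations immediately reach J, H, R.
From those, V — 4 in total.
Nothing else is reachable below M; 4 in all.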